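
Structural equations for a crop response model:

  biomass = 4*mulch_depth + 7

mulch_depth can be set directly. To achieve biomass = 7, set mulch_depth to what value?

Solve 4*mulch_depth + 7 = 7: mulch_depth = (7 - 7) / 4 = 0.

mulch_depth = 0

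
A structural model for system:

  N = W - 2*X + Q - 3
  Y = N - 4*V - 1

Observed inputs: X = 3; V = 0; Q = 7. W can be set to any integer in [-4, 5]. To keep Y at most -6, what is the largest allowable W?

W = -3

Substituting into the N equation gives N = W - 2.
Substituting into the Y equation gives Y = W - 3.
Require W - 3 ≤ -6, so W ≤ -3.
The largest integer in [-4, 5] satisfying this is -3.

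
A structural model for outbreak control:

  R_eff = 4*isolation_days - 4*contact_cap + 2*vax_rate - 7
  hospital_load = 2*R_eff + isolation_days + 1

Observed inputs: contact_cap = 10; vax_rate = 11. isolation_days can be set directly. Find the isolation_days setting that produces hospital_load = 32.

Substituting into the R_eff equation gives R_eff = 4*isolation_days - 25.
hospital_load becomes 9*isolation_days - 49.
Solve 9*isolation_days - 49 = 32: isolation_days = (32 + 49) / 9 = 9.

isolation_days = 9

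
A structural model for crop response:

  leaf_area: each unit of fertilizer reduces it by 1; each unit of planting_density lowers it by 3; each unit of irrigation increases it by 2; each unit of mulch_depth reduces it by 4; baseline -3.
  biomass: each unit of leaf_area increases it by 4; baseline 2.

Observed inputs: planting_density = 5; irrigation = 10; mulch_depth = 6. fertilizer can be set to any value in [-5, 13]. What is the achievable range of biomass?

Substituting into the leaf_area equation gives leaf_area = -fertilizer - 22.
This gives biomass = -4*fertilizer - 86.
Linear in fertilizer, so extremes are at the endpoints: fertilizer = -5 gives biomass = -66; fertilizer = 13 gives biomass = -138.

-138 to -66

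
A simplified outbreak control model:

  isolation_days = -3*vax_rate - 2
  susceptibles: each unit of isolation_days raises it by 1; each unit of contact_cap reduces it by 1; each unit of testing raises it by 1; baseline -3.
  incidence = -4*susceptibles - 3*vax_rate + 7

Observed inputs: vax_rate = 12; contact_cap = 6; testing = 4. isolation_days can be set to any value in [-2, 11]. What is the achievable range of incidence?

Intervening on isolation_days fixes its value directly, overriding its dependence on vax_rate.
Substituting into the susceptibles equation gives susceptibles = isolation_days - 5.
So incidence = -4*isolation_days - 9.
Linear in isolation_days, so extremes are at the endpoints: isolation_days = -2 gives incidence = -1; isolation_days = 11 gives incidence = -53.

-53 to -1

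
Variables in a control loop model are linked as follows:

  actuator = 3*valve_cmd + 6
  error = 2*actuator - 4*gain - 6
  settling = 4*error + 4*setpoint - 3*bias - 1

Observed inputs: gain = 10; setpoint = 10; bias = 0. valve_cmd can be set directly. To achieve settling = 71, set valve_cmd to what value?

Substituting into the error equation gives error = 6*valve_cmd - 34.
So settling = 24*valve_cmd - 97.
Solve 24*valve_cmd - 97 = 71: valve_cmd = (71 + 97) / 24 = 7.

valve_cmd = 7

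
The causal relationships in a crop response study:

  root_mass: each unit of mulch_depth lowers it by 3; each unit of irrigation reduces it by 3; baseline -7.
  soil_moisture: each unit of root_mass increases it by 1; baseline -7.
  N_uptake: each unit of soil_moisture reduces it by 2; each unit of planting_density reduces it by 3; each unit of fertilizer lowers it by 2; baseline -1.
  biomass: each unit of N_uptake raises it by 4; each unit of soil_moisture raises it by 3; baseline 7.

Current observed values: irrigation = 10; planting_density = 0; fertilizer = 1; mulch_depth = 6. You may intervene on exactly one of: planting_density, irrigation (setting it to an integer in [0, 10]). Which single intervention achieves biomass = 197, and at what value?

Intervening on planting_density: with other inputs at their observed values, biomass = -12*planting_density + 305. Solving for 197 gives planting_density = 9, within [0, 10].
Intervening on irrigation: biomass = 15*irrigation + 155. Reaching 197 requires irrigation = 14/5, not an integer.

set planting_density = 9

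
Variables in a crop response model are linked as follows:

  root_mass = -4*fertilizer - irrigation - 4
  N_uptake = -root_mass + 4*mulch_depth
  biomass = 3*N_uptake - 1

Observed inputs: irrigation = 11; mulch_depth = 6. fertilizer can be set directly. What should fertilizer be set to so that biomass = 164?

Substituting into the root_mass equation gives root_mass = -4*fertilizer - 15.
This gives N_uptake = 4*fertilizer + 39.
Substituting into the biomass equation gives biomass = 12*fertilizer + 116.
Solve 12*fertilizer + 116 = 164: fertilizer = (164 - 116) / 12 = 4.

fertilizer = 4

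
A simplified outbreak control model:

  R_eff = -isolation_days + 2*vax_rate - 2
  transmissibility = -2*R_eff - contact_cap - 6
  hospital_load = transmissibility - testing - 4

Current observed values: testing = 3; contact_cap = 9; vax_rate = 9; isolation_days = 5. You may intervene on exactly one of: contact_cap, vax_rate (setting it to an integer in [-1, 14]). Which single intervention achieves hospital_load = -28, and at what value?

Intervening on contact_cap: hospital_load = -contact_cap - 35. Reaching -28 requires contact_cap = -7, outside [-1, 14].
Intervening on vax_rate: with other inputs at their observed values, hospital_load = -4*vax_rate - 8. Solving for -28 gives vax_rate = 5, within [-1, 14].

set vax_rate = 5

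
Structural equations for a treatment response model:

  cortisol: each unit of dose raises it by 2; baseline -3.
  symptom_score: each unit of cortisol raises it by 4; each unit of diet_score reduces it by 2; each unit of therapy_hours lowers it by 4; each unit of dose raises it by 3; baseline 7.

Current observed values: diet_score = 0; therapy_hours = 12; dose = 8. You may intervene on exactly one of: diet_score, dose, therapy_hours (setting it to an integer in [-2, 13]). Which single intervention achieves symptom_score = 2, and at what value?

set dose = 5

Intervening on diet_score: symptom_score = -2*diet_score + 35. Reaching 2 requires diet_score = 33/2, not an integer.
Intervening on dose: with other inputs at their observed values, symptom_score = 11*dose - 53. Solving for 2 gives dose = 5, within [-2, 13].
Intervening on therapy_hours: symptom_score = -4*therapy_hours + 83. Reaching 2 requires therapy_hours = 81/4, not an integer.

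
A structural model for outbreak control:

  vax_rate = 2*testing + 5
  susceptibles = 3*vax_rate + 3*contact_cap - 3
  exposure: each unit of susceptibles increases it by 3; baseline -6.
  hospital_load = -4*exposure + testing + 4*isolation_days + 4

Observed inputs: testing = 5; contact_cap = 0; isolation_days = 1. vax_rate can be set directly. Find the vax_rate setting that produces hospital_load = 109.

Intervening on vax_rate fixes its value directly, overriding its dependence on testing.
Substituting into the susceptibles equation gives susceptibles = 3*vax_rate - 3.
Substituting into the exposure equation gives exposure = 9*vax_rate - 15.
hospital_load becomes -36*vax_rate + 73.
Solve -36*vax_rate + 73 = 109: vax_rate = (109 - 73) / -36 = -1.

vax_rate = -1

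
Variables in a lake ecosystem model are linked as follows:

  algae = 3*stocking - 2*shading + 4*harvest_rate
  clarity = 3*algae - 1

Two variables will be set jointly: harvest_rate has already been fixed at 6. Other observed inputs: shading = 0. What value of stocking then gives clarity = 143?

stocking = 8

With harvest_rate held at 6:
Substituting into the algae equation gives algae = 3*stocking + 24.
This gives clarity = 9*stocking + 71.
Solve 9*stocking + 71 = 143: stocking = (143 - 71) / 9 = 8.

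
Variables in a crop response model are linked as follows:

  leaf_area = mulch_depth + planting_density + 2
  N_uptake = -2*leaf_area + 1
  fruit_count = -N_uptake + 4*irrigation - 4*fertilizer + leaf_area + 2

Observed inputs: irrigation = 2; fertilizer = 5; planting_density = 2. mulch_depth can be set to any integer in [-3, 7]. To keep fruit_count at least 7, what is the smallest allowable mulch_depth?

Substituting into the leaf_area equation gives leaf_area = mulch_depth + 4.
Substituting into the N_uptake equation gives N_uptake = -2*mulch_depth - 7.
So fruit_count = 3*mulch_depth + 1.
Require 3*mulch_depth + 1 ≥ 7, so mulch_depth ≥ 2.
The smallest integer in [-3, 7] satisfying this is 2.

mulch_depth = 2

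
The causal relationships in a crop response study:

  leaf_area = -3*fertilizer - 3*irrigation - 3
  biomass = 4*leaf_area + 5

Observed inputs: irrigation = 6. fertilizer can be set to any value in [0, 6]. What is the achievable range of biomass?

Substituting into the leaf_area equation gives leaf_area = -3*fertilizer - 21.
Substituting into the biomass equation gives biomass = -12*fertilizer - 79.
Linear in fertilizer, so extremes are at the endpoints: fertilizer = 0 gives biomass = -79; fertilizer = 6 gives biomass = -151.

-151 to -79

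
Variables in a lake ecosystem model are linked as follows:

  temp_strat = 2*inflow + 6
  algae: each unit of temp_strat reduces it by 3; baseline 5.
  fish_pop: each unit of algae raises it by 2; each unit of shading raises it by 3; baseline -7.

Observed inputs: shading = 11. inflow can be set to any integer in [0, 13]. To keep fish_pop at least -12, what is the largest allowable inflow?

Substituting into the algae equation gives algae = -6*inflow - 13.
This gives fish_pop = -12*inflow.
Require -12*inflow ≥ -12, so inflow ≤ 1.
The largest integer in [0, 13] satisfying this is 1.

inflow = 1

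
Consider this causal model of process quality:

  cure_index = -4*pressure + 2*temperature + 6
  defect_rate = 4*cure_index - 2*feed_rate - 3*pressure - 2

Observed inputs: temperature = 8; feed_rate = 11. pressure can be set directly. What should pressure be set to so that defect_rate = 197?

Substituting into the cure_index equation gives cure_index = -4*pressure + 22.
Substituting into the defect_rate equation gives defect_rate = -19*pressure + 64.
Solve -19*pressure + 64 = 197: pressure = (197 - 64) / -19 = -7.

pressure = -7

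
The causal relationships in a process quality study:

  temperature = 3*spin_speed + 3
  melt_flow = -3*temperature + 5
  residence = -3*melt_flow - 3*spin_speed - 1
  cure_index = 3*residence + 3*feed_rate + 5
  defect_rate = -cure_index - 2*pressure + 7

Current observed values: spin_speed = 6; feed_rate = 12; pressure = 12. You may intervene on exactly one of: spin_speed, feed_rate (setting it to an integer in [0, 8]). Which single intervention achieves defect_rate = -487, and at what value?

Intervening on spin_speed: defect_rate = -72*spin_speed - 91. Reaching -487 requires spin_speed = 11/2, not an integer.
Intervening on feed_rate: with other inputs at their observed values, defect_rate = -3*feed_rate - 487. Solving for -487 gives feed_rate = 0, within [0, 8].

set feed_rate = 0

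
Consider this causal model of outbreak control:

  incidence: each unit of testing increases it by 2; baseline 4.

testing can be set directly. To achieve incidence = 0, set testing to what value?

Solve 2*testing + 4 = 0: testing = (0 - 4) / 2 = -2.

testing = -2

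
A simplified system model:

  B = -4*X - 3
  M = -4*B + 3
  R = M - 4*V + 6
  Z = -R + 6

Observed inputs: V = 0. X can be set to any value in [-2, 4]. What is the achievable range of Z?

-79 to 17

Substituting into the M equation gives M = 16*X + 15.
This gives R = 16*X + 21.
Substituting into the Z equation gives Z = -16*X - 15.
Linear in X, so extremes are at the endpoints: X = -2 gives Z = 17; X = 4 gives Z = -79.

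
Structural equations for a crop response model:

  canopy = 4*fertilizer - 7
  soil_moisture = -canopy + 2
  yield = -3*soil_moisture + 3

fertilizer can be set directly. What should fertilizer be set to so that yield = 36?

Substituting into the soil_moisture equation gives soil_moisture = -4*fertilizer + 9.
This gives yield = 12*fertilizer - 24.
Solve 12*fertilizer - 24 = 36: fertilizer = (36 + 24) / 12 = 5.

fertilizer = 5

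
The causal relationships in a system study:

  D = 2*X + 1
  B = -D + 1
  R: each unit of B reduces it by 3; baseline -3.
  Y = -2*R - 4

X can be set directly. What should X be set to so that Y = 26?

X = -2

Substituting into the B equation gives B = -2*X.
This gives R = 6*X - 3.
Substituting into the Y equation gives Y = -12*X + 2.
Solve -12*X + 2 = 26: X = (26 - 2) / -12 = -2.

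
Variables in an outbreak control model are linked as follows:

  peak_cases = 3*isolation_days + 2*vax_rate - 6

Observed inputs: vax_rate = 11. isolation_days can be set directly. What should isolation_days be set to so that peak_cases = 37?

isolation_days = 7

Substituting into the peak_cases equation gives peak_cases = 3*isolation_days + 16.
Solve 3*isolation_days + 16 = 37: isolation_days = (37 - 16) / 3 = 7.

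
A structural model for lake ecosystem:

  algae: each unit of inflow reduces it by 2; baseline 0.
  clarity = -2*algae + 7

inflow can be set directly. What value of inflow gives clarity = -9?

inflow = -4

Substituting into the clarity equation gives clarity = 4*inflow + 7.
Solve 4*inflow + 7 = -9: inflow = (-9 - 7) / 4 = -4.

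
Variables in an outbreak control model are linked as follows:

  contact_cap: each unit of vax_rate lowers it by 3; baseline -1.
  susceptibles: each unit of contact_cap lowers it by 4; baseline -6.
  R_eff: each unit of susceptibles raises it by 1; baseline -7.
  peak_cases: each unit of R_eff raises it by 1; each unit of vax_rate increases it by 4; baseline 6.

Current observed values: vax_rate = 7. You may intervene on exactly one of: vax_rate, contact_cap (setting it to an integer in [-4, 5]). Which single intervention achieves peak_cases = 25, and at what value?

Intervening on vax_rate: peak_cases = 16*vax_rate - 3. Reaching 25 requires vax_rate = 7/4, not an integer.
Intervening on contact_cap: with other inputs at their observed values, peak_cases = -4*contact_cap + 21. Solving for 25 gives contact_cap = -1, within [-4, 5].

set contact_cap = -1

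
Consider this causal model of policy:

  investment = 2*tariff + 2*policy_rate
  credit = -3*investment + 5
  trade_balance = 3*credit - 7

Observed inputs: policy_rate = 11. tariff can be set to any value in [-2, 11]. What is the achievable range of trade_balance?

-388 to -154

Substituting into the investment equation gives investment = 2*tariff + 22.
So credit = -6*tariff - 61.
Substituting into the trade_balance equation gives trade_balance = -18*tariff - 190.
Linear in tariff, so extremes are at the endpoints: tariff = -2 gives trade_balance = -154; tariff = 11 gives trade_balance = -388.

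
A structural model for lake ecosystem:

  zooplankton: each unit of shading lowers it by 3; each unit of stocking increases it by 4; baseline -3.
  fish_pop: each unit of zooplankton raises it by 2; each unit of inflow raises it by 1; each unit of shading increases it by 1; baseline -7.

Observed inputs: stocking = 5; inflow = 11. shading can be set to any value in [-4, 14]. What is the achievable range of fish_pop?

Substituting into the zooplankton equation gives zooplankton = -3*shading + 17.
Substituting into the fish_pop equation gives fish_pop = -5*shading + 38.
Linear in shading, so extremes are at the endpoints: shading = -4 gives fish_pop = 58; shading = 14 gives fish_pop = -32.

-32 to 58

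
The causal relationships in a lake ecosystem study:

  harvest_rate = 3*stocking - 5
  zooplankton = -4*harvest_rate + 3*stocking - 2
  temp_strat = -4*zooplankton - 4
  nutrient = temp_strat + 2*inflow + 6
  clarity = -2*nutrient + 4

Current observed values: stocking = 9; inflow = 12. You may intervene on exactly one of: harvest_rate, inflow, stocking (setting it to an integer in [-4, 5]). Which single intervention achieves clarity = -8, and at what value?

Intervening on harvest_rate: with other inputs at their observed values, clarity = -32*harvest_rate + 152. Solving for -8 gives harvest_rate = 5, within [-4, 5].
Intervening on inflow: clarity = -4*inflow - 504. Reaching -8 requires inflow = -124, outside [-4, 5].
Intervening on stocking: clarity = -72*stocking + 96. Reaching -8 requires stocking = 13/9, not an integer.

set harvest_rate = 5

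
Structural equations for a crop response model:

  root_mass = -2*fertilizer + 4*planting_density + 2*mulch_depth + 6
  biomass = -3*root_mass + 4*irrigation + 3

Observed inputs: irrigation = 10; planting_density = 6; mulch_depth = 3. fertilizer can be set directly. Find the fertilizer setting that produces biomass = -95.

Substituting into the root_mass equation gives root_mass = -2*fertilizer + 36.
So biomass = 6*fertilizer - 65.
Solve 6*fertilizer - 65 = -95: fertilizer = (-95 + 65) / 6 = -5.

fertilizer = -5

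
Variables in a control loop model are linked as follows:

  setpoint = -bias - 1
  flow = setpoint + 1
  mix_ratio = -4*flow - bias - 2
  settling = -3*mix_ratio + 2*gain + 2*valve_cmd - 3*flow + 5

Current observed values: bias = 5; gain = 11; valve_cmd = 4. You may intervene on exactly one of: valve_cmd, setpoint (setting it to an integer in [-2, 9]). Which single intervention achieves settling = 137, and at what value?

Intervening on valve_cmd: settling = 2*valve_cmd + 3. Reaching 137 requires valve_cmd = 67, outside [-2, 9].
Intervening on setpoint: with other inputs at their observed values, settling = 9*setpoint + 65. Solving for 137 gives setpoint = 8, within [-2, 9].

set setpoint = 8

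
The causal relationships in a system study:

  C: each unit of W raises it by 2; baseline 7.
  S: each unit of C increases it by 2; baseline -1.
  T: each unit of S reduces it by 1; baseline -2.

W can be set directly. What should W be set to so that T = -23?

Substituting into the S equation gives S = 4*W + 13.
Substituting into the T equation gives T = -4*W - 15.
Solve -4*W - 15 = -23: W = (-23 + 15) / -4 = 2.

W = 2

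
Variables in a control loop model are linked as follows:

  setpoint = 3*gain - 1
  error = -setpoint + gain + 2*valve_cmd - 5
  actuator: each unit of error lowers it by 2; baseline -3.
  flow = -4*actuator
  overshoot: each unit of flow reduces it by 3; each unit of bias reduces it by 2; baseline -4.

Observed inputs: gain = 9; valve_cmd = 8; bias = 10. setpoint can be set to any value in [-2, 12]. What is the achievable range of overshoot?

-588 to -252

Intervening on setpoint fixes its value directly, overriding its dependence on gain.
Substituting into the error equation gives error = -setpoint + 20.
So actuator = 2*setpoint - 43.
flow becomes -8*setpoint + 172.
Substituting into the overshoot equation gives overshoot = 24*setpoint - 540.
Linear in setpoint, so extremes are at the endpoints: setpoint = -2 gives overshoot = -588; setpoint = 12 gives overshoot = -252.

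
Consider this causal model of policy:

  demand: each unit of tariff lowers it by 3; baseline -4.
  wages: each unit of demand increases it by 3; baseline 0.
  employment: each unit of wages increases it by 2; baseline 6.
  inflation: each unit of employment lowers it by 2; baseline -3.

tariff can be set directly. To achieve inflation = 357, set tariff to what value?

tariff = 9

Substituting into the wages equation gives wages = -9*tariff - 12.
This gives employment = -18*tariff - 18.
inflation becomes 36*tariff + 33.
Solve 36*tariff + 33 = 357: tariff = (357 - 33) / 36 = 9.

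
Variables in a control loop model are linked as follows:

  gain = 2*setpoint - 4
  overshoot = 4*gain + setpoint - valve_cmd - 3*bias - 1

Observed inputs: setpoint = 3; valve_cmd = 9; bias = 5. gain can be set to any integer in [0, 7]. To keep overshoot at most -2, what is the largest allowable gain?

Intervening on gain fixes its value directly, overriding its dependence on setpoint.
Substituting into the overshoot equation gives overshoot = 4*gain - 22.
Require 4*gain - 22 ≤ -2, so gain ≤ 5.
The largest integer in [0, 7] satisfying this is 5.

gain = 5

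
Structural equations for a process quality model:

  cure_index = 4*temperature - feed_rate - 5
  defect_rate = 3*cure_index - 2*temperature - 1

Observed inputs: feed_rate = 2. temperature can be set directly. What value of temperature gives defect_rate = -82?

temperature = -6

Substituting into the cure_index equation gives cure_index = 4*temperature - 7.
So defect_rate = 10*temperature - 22.
Solve 10*temperature - 22 = -82: temperature = (-82 + 22) / 10 = -6.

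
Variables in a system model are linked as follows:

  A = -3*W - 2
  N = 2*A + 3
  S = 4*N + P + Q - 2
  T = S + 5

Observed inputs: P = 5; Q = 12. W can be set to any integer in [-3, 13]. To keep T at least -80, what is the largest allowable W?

W = 4

Substituting into the N equation gives N = -6*W - 1.
So S = -24*W + 11.
This gives T = -24*W + 16.
Require -24*W + 16 ≥ -80, so W ≤ 4.
The largest integer in [-3, 13] satisfying this is 4.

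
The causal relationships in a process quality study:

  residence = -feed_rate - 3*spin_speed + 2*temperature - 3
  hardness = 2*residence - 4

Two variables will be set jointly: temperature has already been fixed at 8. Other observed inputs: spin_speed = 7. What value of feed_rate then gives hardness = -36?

feed_rate = 8

With temperature held at 8:
Substituting into the residence equation gives residence = -feed_rate - 8.
Substituting into the hardness equation gives hardness = -2*feed_rate - 20.
Solve -2*feed_rate - 20 = -36: feed_rate = (-36 + 20) / -2 = 8.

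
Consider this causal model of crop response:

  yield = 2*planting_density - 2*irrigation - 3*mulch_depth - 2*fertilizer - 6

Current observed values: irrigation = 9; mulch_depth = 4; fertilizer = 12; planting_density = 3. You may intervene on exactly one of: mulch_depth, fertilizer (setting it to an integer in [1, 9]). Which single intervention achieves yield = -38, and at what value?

Intervening on mulch_depth: yield = -3*mulch_depth - 42. Reaching -38 requires mulch_depth = -4/3, not an integer.
Intervening on fertilizer: with other inputs at their observed values, yield = -2*fertilizer - 30. Solving for -38 gives fertilizer = 4, within [1, 9].

set fertilizer = 4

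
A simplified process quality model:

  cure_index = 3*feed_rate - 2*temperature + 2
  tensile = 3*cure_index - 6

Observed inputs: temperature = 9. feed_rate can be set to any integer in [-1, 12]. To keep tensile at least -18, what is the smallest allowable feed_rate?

feed_rate = 4

Substituting into the cure_index equation gives cure_index = 3*feed_rate - 16.
This gives tensile = 9*feed_rate - 54.
Require 9*feed_rate - 54 ≥ -18, so feed_rate ≥ 4.
The smallest integer in [-1, 12] satisfying this is 4.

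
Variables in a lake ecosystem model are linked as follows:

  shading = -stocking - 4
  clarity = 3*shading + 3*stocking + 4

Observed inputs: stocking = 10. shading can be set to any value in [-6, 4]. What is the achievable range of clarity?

Intervening on shading fixes its value directly, overriding its dependence on stocking.
Substituting into the clarity equation gives clarity = 3*shading + 34.
Linear in shading, so extremes are at the endpoints: shading = -6 gives clarity = 16; shading = 4 gives clarity = 46.

16 to 46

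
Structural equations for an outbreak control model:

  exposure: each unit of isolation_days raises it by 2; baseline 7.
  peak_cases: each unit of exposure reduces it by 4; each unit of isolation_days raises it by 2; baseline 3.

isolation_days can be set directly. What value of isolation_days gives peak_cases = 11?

Substituting into the peak_cases equation gives peak_cases = -6*isolation_days - 25.
Solve -6*isolation_days - 25 = 11: isolation_days = (11 + 25) / -6 = -6.

isolation_days = -6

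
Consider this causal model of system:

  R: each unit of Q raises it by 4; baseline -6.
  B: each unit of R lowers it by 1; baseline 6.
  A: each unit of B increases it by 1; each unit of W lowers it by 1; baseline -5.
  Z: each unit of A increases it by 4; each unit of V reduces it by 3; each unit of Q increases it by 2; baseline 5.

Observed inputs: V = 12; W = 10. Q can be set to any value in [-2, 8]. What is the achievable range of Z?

Substituting into the B equation gives B = -4*Q + 12.
Substituting into the A equation gives A = -4*Q - 3.
Z becomes -14*Q - 43.
Linear in Q, so extremes are at the endpoints: Q = -2 gives Z = -15; Q = 8 gives Z = -155.

-155 to -15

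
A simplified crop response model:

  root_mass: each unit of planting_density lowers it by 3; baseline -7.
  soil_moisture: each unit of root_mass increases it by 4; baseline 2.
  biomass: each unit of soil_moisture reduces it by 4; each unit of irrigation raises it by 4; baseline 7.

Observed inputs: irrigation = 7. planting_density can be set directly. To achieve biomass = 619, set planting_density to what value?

Substituting into the soil_moisture equation gives soil_moisture = -12*planting_density - 26.
biomass becomes 48*planting_density + 139.
Solve 48*planting_density + 139 = 619: planting_density = (619 - 139) / 48 = 10.

planting_density = 10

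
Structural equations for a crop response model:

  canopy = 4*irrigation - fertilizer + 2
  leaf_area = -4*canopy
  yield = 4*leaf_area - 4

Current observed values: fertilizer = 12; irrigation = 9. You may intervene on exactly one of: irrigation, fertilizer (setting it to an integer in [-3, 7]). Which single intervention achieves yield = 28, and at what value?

Intervening on irrigation: with other inputs at their observed values, yield = -64*irrigation + 156. Solving for 28 gives irrigation = 2, within [-3, 7].
Intervening on fertilizer: yield = 16*fertilizer - 612. Reaching 28 requires fertilizer = 40, outside [-3, 7].

set irrigation = 2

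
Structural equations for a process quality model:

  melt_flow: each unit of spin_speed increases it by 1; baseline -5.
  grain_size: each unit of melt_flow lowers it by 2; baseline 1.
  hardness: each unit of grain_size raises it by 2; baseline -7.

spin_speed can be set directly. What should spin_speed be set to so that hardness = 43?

spin_speed = -7

Substituting into the grain_size equation gives grain_size = -2*spin_speed + 11.
hardness becomes -4*spin_speed + 15.
Solve -4*spin_speed + 15 = 43: spin_speed = (43 - 15) / -4 = -7.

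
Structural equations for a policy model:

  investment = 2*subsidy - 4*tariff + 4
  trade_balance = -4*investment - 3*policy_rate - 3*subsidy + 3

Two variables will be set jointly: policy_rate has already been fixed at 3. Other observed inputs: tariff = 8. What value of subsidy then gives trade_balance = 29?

subsidy = 7

With policy_rate held at 3:
Substituting into the investment equation gives investment = 2*subsidy - 28.
Substituting into the trade_balance equation gives trade_balance = -11*subsidy + 106.
Solve -11*subsidy + 106 = 29: subsidy = (29 - 106) / -11 = 7.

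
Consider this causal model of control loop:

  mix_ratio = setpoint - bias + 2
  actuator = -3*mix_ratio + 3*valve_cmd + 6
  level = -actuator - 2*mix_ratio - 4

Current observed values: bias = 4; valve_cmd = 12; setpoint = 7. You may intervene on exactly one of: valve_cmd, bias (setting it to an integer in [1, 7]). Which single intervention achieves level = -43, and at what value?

Intervening on valve_cmd: level = -3*valve_cmd - 5. Reaching -43 requires valve_cmd = 38/3, not an integer.
Intervening on bias: with other inputs at their observed values, level = -bias - 37. Solving for -43 gives bias = 6, within [1, 7].

set bias = 6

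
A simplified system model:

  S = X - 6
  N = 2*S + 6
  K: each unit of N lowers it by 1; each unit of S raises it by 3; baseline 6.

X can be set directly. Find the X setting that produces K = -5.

X = 1

Substituting into the N equation gives N = 2*X - 6.
This gives K = X - 6.
Solve X - 6 = -5: X = (-5 + 6) / 1 = 1.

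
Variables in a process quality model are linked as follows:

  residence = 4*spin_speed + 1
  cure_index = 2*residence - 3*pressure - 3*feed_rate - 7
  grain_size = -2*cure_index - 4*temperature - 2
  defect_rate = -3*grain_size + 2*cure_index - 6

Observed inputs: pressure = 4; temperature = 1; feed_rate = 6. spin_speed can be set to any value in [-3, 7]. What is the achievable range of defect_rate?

-460 to 180

Substituting into the cure_index equation gives cure_index = 8*spin_speed - 35.
Substituting into the grain_size equation gives grain_size = -16*spin_speed + 64.
Substituting into the defect_rate equation gives defect_rate = 64*spin_speed - 268.
Linear in spin_speed, so extremes are at the endpoints: spin_speed = -3 gives defect_rate = -460; spin_speed = 7 gives defect_rate = 180.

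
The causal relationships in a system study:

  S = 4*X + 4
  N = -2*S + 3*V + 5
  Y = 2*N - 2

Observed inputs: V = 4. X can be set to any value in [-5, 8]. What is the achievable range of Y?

Substituting into the N equation gives N = -8*X + 9.
This gives Y = -16*X + 16.
Linear in X, so extremes are at the endpoints: X = -5 gives Y = 96; X = 8 gives Y = -112.

-112 to 96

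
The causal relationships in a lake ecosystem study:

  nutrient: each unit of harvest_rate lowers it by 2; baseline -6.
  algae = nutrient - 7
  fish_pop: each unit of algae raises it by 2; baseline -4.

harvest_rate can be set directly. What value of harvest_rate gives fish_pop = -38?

harvest_rate = 2

Substituting into the algae equation gives algae = -2*harvest_rate - 13.
Substituting into the fish_pop equation gives fish_pop = -4*harvest_rate - 30.
Solve -4*harvest_rate - 30 = -38: harvest_rate = (-38 + 30) / -4 = 2.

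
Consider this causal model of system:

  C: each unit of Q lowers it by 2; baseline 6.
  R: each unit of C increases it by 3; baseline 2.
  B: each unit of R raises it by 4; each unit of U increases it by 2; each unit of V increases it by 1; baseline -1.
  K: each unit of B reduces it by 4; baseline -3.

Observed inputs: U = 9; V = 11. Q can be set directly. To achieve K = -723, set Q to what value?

Q = -3

Substituting into the R equation gives R = -6*Q + 20.
Substituting into the B equation gives B = -24*Q + 108.
Substituting into the K equation gives K = 96*Q - 435.
Solve 96*Q - 435 = -723: Q = (-723 + 435) / 96 = -3.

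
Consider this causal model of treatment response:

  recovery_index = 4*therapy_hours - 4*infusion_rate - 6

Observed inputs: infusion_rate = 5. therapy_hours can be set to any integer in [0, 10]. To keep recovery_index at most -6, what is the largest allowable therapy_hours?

therapy_hours = 5

Substituting into the recovery_index equation gives recovery_index = 4*therapy_hours - 26.
Require 4*therapy_hours - 26 ≤ -6, so therapy_hours ≤ 5.
The largest integer in [0, 10] satisfying this is 5.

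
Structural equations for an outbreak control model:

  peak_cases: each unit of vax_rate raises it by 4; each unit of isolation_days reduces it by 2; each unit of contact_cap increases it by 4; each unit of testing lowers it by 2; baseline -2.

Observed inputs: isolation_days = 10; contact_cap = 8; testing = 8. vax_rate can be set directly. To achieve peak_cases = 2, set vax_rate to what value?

Substituting into the peak_cases equation gives peak_cases = 4*vax_rate - 6.
Solve 4*vax_rate - 6 = 2: vax_rate = (2 + 6) / 4 = 2.

vax_rate = 2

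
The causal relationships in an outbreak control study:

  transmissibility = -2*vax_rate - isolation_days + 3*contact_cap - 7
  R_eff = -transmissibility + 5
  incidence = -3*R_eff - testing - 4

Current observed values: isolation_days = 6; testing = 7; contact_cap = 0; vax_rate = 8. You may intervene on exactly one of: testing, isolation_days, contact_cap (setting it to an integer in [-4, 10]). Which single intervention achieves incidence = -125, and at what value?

Intervening on testing: incidence = -testing - 106. Reaching -125 requires testing = 19, outside [-4, 10].
Intervening on isolation_days: with other inputs at their observed values, incidence = -3*isolation_days - 95. Solving for -125 gives isolation_days = 10, within [-4, 10].
Intervening on contact_cap: incidence = 9*contact_cap - 113. Reaching -125 requires contact_cap = -4/3, not an integer.

set isolation_days = 10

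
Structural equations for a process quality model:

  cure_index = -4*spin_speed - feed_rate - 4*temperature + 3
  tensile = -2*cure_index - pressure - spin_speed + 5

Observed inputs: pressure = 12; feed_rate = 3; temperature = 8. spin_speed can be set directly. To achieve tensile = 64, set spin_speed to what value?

Substituting into the cure_index equation gives cure_index = -4*spin_speed - 32.
tensile becomes 7*spin_speed + 57.
Solve 7*spin_speed + 57 = 64: spin_speed = (64 - 57) / 7 = 1.

spin_speed = 1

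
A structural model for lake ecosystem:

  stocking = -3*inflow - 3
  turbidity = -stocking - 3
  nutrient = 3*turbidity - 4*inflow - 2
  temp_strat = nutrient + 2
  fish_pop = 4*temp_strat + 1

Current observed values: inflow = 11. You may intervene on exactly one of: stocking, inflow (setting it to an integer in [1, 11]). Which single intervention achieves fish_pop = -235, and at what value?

set stocking = 2

Intervening on stocking: with other inputs at their observed values, fish_pop = -12*stocking - 211. Solving for -235 gives stocking = 2, within [1, 11].
Intervening on inflow: fish_pop = 20*inflow + 1. Reaching -235 requires inflow = -59/5, not an integer.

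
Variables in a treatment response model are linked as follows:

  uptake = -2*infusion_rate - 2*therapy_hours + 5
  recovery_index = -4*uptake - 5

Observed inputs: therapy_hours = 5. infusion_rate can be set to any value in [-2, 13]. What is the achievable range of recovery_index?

-1 to 119

Substituting into the uptake equation gives uptake = -2*infusion_rate - 5.
So recovery_index = 8*infusion_rate + 15.
Linear in infusion_rate, so extremes are at the endpoints: infusion_rate = -2 gives recovery_index = -1; infusion_rate = 13 gives recovery_index = 119.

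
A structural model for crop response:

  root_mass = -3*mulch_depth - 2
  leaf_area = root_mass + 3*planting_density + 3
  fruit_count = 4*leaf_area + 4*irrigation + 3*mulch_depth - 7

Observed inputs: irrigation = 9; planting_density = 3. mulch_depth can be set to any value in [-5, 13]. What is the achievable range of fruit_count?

Substituting into the leaf_area equation gives leaf_area = -3*mulch_depth + 10.
fruit_count becomes -9*mulch_depth + 69.
Linear in mulch_depth, so extremes are at the endpoints: mulch_depth = -5 gives fruit_count = 114; mulch_depth = 13 gives fruit_count = -48.

-48 to 114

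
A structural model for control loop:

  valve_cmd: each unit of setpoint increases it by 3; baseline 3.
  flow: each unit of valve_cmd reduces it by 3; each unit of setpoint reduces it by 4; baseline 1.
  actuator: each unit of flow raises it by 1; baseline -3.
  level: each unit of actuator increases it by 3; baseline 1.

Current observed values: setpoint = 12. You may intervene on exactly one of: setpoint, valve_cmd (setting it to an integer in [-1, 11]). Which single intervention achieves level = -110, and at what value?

set setpoint = 2

Intervening on setpoint: with other inputs at their observed values, level = -39*setpoint - 32. Solving for -110 gives setpoint = 2, within [-1, 11].
Intervening on valve_cmd: level = -9*valve_cmd - 149. Reaching -110 requires valve_cmd = -13/3, not an integer.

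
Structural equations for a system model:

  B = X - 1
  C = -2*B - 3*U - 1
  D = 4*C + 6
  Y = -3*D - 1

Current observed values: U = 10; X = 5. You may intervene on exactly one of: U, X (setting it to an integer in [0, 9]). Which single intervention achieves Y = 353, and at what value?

Intervening on U: Y = 36*U + 89. Reaching 353 requires U = 22/3, not an integer.
Intervening on X: with other inputs at their observed values, Y = 24*X + 329. Solving for 353 gives X = 1, within [0, 9].

set X = 1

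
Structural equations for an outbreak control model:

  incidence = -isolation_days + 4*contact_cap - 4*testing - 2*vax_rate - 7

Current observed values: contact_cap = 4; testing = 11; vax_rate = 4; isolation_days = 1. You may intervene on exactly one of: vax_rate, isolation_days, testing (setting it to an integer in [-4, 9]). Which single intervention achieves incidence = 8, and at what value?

set testing = -2

Intervening on vax_rate: incidence = -2*vax_rate - 36. Reaching 8 requires vax_rate = -22, outside [-4, 9].
Intervening on isolation_days: incidence = -isolation_days - 43. Reaching 8 requires isolation_days = -51, outside [-4, 9].
Intervening on testing: with other inputs at their observed values, incidence = -4*testing. Solving for 8 gives testing = -2, within [-4, 9].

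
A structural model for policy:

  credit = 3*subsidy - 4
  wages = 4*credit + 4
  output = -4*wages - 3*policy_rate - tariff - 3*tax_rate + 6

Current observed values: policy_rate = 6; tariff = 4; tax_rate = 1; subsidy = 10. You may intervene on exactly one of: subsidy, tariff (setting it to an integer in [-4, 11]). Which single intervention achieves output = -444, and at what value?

Intervening on subsidy: output = -48*subsidy + 29. Reaching -444 requires subsidy = 473/48, not an integer.
Intervening on tariff: with other inputs at their observed values, output = -tariff - 447. Solving for -444 gives tariff = -3, within [-4, 11].

set tariff = -3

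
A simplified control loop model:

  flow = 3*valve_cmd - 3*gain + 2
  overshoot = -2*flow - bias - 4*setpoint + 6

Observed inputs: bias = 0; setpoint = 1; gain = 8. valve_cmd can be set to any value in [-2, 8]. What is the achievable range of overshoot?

-2 to 58

Substituting into the flow equation gives flow = 3*valve_cmd - 22.
Substituting into the overshoot equation gives overshoot = -6*valve_cmd + 46.
Linear in valve_cmd, so extremes are at the endpoints: valve_cmd = -2 gives overshoot = 58; valve_cmd = 8 gives overshoot = -2.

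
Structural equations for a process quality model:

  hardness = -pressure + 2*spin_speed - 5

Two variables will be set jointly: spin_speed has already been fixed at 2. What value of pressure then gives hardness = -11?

pressure = 10

With spin_speed held at 2:
Substituting into the hardness equation gives hardness = -pressure - 1.
Solve -pressure - 1 = -11: pressure = (-11 + 1) / -1 = 10.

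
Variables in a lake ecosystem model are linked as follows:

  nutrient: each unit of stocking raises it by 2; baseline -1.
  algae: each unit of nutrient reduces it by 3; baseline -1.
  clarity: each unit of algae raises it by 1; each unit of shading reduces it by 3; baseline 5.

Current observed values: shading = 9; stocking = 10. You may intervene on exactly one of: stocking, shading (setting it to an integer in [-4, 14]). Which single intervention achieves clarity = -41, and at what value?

Intervening on stocking: clarity = -6*stocking - 20. Reaching -41 requires stocking = 7/2, not an integer.
Intervening on shading: with other inputs at their observed values, clarity = -3*shading - 53. Solving for -41 gives shading = -4, within [-4, 14].

set shading = -4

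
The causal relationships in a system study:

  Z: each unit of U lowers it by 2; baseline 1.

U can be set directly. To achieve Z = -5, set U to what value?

U = 3

Solve -2*U + 1 = -5: U = (-5 - 1) / -2 = 3.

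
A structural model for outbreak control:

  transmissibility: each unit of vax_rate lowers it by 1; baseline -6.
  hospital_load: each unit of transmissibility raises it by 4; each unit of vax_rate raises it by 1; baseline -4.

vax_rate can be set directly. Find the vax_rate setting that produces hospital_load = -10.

Substituting into the hospital_load equation gives hospital_load = -3*vax_rate - 28.
Solve -3*vax_rate - 28 = -10: vax_rate = (-10 + 28) / -3 = -6.

vax_rate = -6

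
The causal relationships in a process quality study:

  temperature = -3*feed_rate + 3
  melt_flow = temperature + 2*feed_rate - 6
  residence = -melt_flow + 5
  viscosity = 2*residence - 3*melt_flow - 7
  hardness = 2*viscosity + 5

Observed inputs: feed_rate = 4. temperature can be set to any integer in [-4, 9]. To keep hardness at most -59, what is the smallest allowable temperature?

Intervening on temperature fixes its value directly, overriding its dependence on feed_rate.
Substituting into the melt_flow equation gives melt_flow = temperature + 2.
Substituting into the residence equation gives residence = -temperature + 3.
Substituting into the viscosity equation gives viscosity = -5*temperature - 7.
Substituting into the hardness equation gives hardness = -10*temperature - 9.
Require -10*temperature - 9 ≤ -59, so temperature ≥ 5.
The smallest integer in [-4, 9] satisfying this is 5.

temperature = 5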